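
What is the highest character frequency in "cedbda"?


Input: cedbda
Character counts:
  'a': 1
  'b': 1
  'c': 1
  'd': 2
  'e': 1
Maximum frequency: 2

2


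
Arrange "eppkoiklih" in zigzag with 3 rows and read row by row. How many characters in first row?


Zigzag "eppkoiklih" into 3 rows:
Placing characters:
  'e' => row 0
  'p' => row 1
  'p' => row 2
  'k' => row 1
  'o' => row 0
  'i' => row 1
  'k' => row 2
  'l' => row 1
  'i' => row 0
  'h' => row 1
Rows:
  Row 0: "eoi"
  Row 1: "pkilh"
  Row 2: "pk"
First row length: 3

3


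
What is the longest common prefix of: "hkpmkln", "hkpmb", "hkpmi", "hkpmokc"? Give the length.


Words: hkpmkln, hkpmb, hkpmi, hkpmokc
  Position 0: all 'h' => match
  Position 1: all 'k' => match
  Position 2: all 'p' => match
  Position 3: all 'm' => match
  Position 4: ('k', 'b', 'i', 'o') => mismatch, stop
LCP = "hkpm" (length 4)

4


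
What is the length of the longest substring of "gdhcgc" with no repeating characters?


Input: "gdhcgc"
Sliding window (track last position of each char):
  Position 0 ('g'): window [0,0] length 1 -- new best
  Position 1 ('d'): window [0,1] length 2 -- new best
  Position 2 ('h'): window [0,2] length 3 -- new best
  Position 3 ('c'): window [0,3] length 4 -- new best
  Position 4 ('g'): repeat (last at 0), move window start to 1
  Position 4 ('g'): window [1,4] length 4
  Position 5 ('c'): repeat (last at 3), move window start to 4
  Position 5 ('c'): window [4,5] length 2
Longest substring with no repeats: "gdhc" with length 4

4


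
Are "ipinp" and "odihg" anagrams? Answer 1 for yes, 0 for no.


Strings: "ipinp", "odihg"
Sorted first:  iinpp
Sorted second: dghio
Differ at position 0: 'i' vs 'd' => not anagrams

0


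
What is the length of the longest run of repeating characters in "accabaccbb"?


Input: "accabaccbb"
Scanning for longest run:
  Position 1 ('c'): new char, reset run to 1
  Position 2 ('c'): continues run of 'c', length=2
  Position 3 ('a'): new char, reset run to 1
  Position 4 ('b'): new char, reset run to 1
  Position 5 ('a'): new char, reset run to 1
  Position 6 ('c'): new char, reset run to 1
  Position 7 ('c'): continues run of 'c', length=2
  Position 8 ('b'): new char, reset run to 1
  Position 9 ('b'): continues run of 'b', length=2
Longest run: 'c' with length 2

2


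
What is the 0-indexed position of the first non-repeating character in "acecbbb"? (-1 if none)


Input: acecbbb
Character frequencies:
  'a': 1
  'b': 3
  'c': 2
  'e': 1
Scanning left to right for freq == 1:
  Position 0 ('a'): unique! => answer = 0

0


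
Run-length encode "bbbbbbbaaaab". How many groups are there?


Input: bbbbbbbaaaab
Scanning for consecutive runs:
  Group 1: 'b' x 7 (positions 0-6)
  Group 2: 'a' x 4 (positions 7-10)
  Group 3: 'b' x 1 (positions 11-11)
Total groups: 3

3


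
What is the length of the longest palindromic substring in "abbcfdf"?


Input: "abbcfdf"
Checking substrings for palindromes:
  [4:7] "fdf" (len 3) => palindrome
  [1:3] "bb" (len 2) => palindrome
Longest palindromic substring: "fdf" with length 3

3


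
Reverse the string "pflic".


Input: pflic
Reading characters right to left:
  Position 4: 'c'
  Position 3: 'i'
  Position 2: 'l'
  Position 1: 'f'
  Position 0: 'p'
Reversed: cilfp

cilfp


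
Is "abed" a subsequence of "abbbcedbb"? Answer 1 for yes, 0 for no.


Check if "abed" is a subsequence of "abbbcedbb"
Greedy scan:
  Position 0 ('a'): matches sub[0] = 'a'
  Position 1 ('b'): matches sub[1] = 'b'
  Position 2 ('b'): no match needed
  Position 3 ('b'): no match needed
  Position 4 ('c'): no match needed
  Position 5 ('e'): matches sub[2] = 'e'
  Position 6 ('d'): matches sub[3] = 'd'
  Position 7 ('b'): no match needed
  Position 8 ('b'): no match needed
All 4 characters matched => is a subsequence

1


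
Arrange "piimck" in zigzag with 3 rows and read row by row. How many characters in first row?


Zigzag "piimck" into 3 rows:
Placing characters:
  'p' => row 0
  'i' => row 1
  'i' => row 2
  'm' => row 1
  'c' => row 0
  'k' => row 1
Rows:
  Row 0: "pc"
  Row 1: "imk"
  Row 2: "i"
First row length: 2

2


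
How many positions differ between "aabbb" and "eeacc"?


Comparing "aabbb" and "eeacc" position by position:
  Position 0: 'a' vs 'e' => DIFFER
  Position 1: 'a' vs 'e' => DIFFER
  Position 2: 'b' vs 'a' => DIFFER
  Position 3: 'b' vs 'c' => DIFFER
  Position 4: 'b' vs 'c' => DIFFER
Positions that differ: 5

5


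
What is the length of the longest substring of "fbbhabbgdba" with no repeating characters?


Input: "fbbhabbgdba"
Sliding window (track last position of each char):
  Position 0 ('f'): window [0,0] length 1 -- new best
  Position 1 ('b'): window [0,1] length 2 -- new best
  Position 2 ('b'): repeat (last at 1), move window start to 2
  Position 2 ('b'): window [2,2] length 1
  Position 3 ('h'): window [2,3] length 2
  Position 4 ('a'): window [2,4] length 3 -- new best
  Position 5 ('b'): repeat (last at 2), move window start to 3
  Position 5 ('b'): window [3,5] length 3
  Position 6 ('b'): repeat (last at 5), move window start to 6
  Position 6 ('b'): window [6,6] length 1
  Position 7 ('g'): window [6,7] length 2
  Position 8 ('d'): window [6,8] length 3
  Position 9 ('b'): repeat (last at 6), move window start to 7
  Position 9 ('b'): window [7,9] length 3
  Position 10 ('a'): window [7,10] length 4 -- new best
Longest substring with no repeats: "gdba" with length 4

4


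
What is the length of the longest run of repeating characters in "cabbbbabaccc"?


Input: "cabbbbabaccc"
Scanning for longest run:
  Position 1 ('a'): new char, reset run to 1
  Position 2 ('b'): new char, reset run to 1
  Position 3 ('b'): continues run of 'b', length=2
  Position 4 ('b'): continues run of 'b', length=3
  Position 5 ('b'): continues run of 'b', length=4
  Position 6 ('a'): new char, reset run to 1
  Position 7 ('b'): new char, reset run to 1
  Position 8 ('a'): new char, reset run to 1
  Position 9 ('c'): new char, reset run to 1
  Position 10 ('c'): continues run of 'c', length=2
  Position 11 ('c'): continues run of 'c', length=3
Longest run: 'b' with length 4

4


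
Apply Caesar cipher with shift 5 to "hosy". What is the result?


Caesar cipher: shift "hosy" by 5
  'h' (pos 7) + 5 = pos 12 = 'm'
  'o' (pos 14) + 5 = pos 19 = 't'
  's' (pos 18) + 5 = pos 23 = 'x'
  'y' (pos 24) + 5 = pos 3 = 'd'
Result: mtxd

mtxd


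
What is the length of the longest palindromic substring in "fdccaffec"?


Input: "fdccaffec"
Checking substrings for palindromes:
  [2:4] "cc" (len 2) => palindrome
  [5:7] "ff" (len 2) => palindrome
Longest palindromic substring: "cc" with length 2

2


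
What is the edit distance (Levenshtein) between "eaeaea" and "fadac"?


Computing edit distance: "eaeaea" -> "fadac"
DP table:
           f    a    d    a    c
      0    1    2    3    4    5
  e   1    1    2    3    4    5
  a   2    2    1    2    3    4
  e   3    3    2    2    3    4
  a   4    4    3    3    2    3
  e   5    5    4    4    3    3
  a   6    6    5    5    4    4
Edit distance = dp[6][5] = 4

4


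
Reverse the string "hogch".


Input: hogch
Reading characters right to left:
  Position 4: 'h'
  Position 3: 'c'
  Position 2: 'g'
  Position 1: 'o'
  Position 0: 'h'
Reversed: hcgoh

hcgoh


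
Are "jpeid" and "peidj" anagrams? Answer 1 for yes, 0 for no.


Strings: "jpeid", "peidj"
Sorted first:  deijp
Sorted second: deijp
Sorted forms match => anagrams

1


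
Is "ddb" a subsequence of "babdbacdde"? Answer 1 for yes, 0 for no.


Check if "ddb" is a subsequence of "babdbacdde"
Greedy scan:
  Position 0 ('b'): no match needed
  Position 1 ('a'): no match needed
  Position 2 ('b'): no match needed
  Position 3 ('d'): matches sub[0] = 'd'
  Position 4 ('b'): no match needed
  Position 5 ('a'): no match needed
  Position 6 ('c'): no match needed
  Position 7 ('d'): matches sub[1] = 'd'
  Position 8 ('d'): no match needed
  Position 9 ('e'): no match needed
Only matched 2/3 characters => not a subsequence

0


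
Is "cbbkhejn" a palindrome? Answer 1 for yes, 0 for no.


Input: cbbkhejn
Reversed: njehkbbc
  Compare pos 0 ('c') with pos 7 ('n'): MISMATCH
  Compare pos 1 ('b') with pos 6 ('j'): MISMATCH
  Compare pos 2 ('b') with pos 5 ('e'): MISMATCH
  Compare pos 3 ('k') with pos 4 ('h'): MISMATCH
Result: not a palindrome

0


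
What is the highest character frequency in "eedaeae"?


Input: eedaeae
Character counts:
  'a': 2
  'd': 1
  'e': 4
Maximum frequency: 4

4


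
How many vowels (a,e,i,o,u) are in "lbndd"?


Input: lbndd
Checking each character:
  'l' at position 0: consonant
  'b' at position 1: consonant
  'n' at position 2: consonant
  'd' at position 3: consonant
  'd' at position 4: consonant
Total vowels: 0

0


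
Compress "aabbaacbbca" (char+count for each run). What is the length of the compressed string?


Input: aabbaacbbca
Runs:
  'a' x 2 => "a2"
  'b' x 2 => "b2"
  'a' x 2 => "a2"
  'c' x 1 => "c1"
  'b' x 2 => "b2"
  'c' x 1 => "c1"
  'a' x 1 => "a1"
Compressed: "a2b2a2c1b2c1a1"
Compressed length: 14

14


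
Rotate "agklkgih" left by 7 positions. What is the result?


Input: "agklkgih", rotate left by 7
First 7 characters: "agklkgi"
Remaining characters: "h"
Concatenate remaining + first: "h" + "agklkgi" = "hagklkgi"

hagklkgi


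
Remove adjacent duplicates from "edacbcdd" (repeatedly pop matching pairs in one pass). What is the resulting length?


Input: edacbcdd
Stack-based adjacent duplicate removal:
  Read 'e': push. Stack: e
  Read 'd': push. Stack: ed
  Read 'a': push. Stack: eda
  Read 'c': push. Stack: edac
  Read 'b': push. Stack: edacb
  Read 'c': push. Stack: edacbc
  Read 'd': push. Stack: edacbcd
  Read 'd': matches stack top 'd' => pop. Stack: edacbc
Final stack: "edacbc" (length 6)

6


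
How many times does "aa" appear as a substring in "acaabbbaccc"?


Searching for "aa" in "acaabbbaccc"
Scanning each position:
  Position 0: "ac" => no
  Position 1: "ca" => no
  Position 2: "aa" => MATCH
  Position 3: "ab" => no
  Position 4: "bb" => no
  Position 5: "bb" => no
  Position 6: "ba" => no
  Position 7: "ac" => no
  Position 8: "cc" => no
  Position 9: "cc" => no
Total occurrences: 1

1


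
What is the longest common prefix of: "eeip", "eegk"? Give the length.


Words: eeip, eegk
  Position 0: all 'e' => match
  Position 1: all 'e' => match
  Position 2: ('i', 'g') => mismatch, stop
LCP = "ee" (length 2)

2


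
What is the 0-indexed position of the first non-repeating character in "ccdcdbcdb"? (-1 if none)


Input: ccdcdbcdb
Character frequencies:
  'b': 2
  'c': 4
  'd': 3
Scanning left to right for freq == 1:
  Position 0 ('c'): freq=4, skip
  Position 1 ('c'): freq=4, skip
  Position 2 ('d'): freq=3, skip
  Position 3 ('c'): freq=4, skip
  Position 4 ('d'): freq=3, skip
  Position 5 ('b'): freq=2, skip
  Position 6 ('c'): freq=4, skip
  Position 7 ('d'): freq=3, skip
  Position 8 ('b'): freq=2, skip
  No unique character found => answer = -1

-1


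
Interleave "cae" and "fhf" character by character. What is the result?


Interleaving "cae" and "fhf":
  Position 0: 'c' from first, 'f' from second => "cf"
  Position 1: 'a' from first, 'h' from second => "ah"
  Position 2: 'e' from first, 'f' from second => "ef"
Result: cfahef

cfahef


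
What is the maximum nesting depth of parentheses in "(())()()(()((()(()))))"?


Input: "(())()()(()((()(()))))"
Tracking depth:
  Position 0 '(': depth becomes 1
  Position 1 '(': depth becomes 2
  Position 2 ')': depth becomes 1
  Position 3 ')': depth becomes 0
  Position 4 '(': depth becomes 1
  Position 5 ')': depth becomes 0
  Position 6 '(': depth becomes 1
  Position 7 ')': depth becomes 0
  Position 8 '(': depth becomes 1
  Position 9 '(': depth becomes 2
  Position 10 ')': depth becomes 1
  Position 11 '(': depth becomes 2
  Position 12 '(': depth becomes 3
  Position 13 '(': depth becomes 4
  Position 14 ')': depth becomes 3
  Position 15 '(': depth becomes 4
  Position 16 '(': depth becomes 5
  Position 17 ')': depth becomes 4
  Position 18 ')': depth becomes 3
  Position 19 ')': depth becomes 2
  Position 20 ')': depth becomes 1
  Position 21 ')': depth becomes 0
Maximum depth reached: 5

5


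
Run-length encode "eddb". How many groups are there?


Input: eddb
Scanning for consecutive runs:
  Group 1: 'e' x 1 (positions 0-0)
  Group 2: 'd' x 2 (positions 1-2)
  Group 3: 'b' x 1 (positions 3-3)
Total groups: 3

3


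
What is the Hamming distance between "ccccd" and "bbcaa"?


Comparing "ccccd" and "bbcaa" position by position:
  Position 0: 'c' vs 'b' => differ
  Position 1: 'c' vs 'b' => differ
  Position 2: 'c' vs 'c' => same
  Position 3: 'c' vs 'a' => differ
  Position 4: 'd' vs 'a' => differ
Total differences (Hamming distance): 4

4


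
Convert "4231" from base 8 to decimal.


Input: "4231" in base 8
Positional expansion:
  Digit '4' (value 4) x 8^3 = 2048
  Digit '2' (value 2) x 8^2 = 128
  Digit '3' (value 3) x 8^1 = 24
  Digit '1' (value 1) x 8^0 = 1
Sum = 2201

2201


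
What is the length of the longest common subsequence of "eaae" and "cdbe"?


LCS of "eaae" and "cdbe"
DP table:
           c    d    b    e
      0    0    0    0    0
  e   0    0    0    0    1
  a   0    0    0    0    1
  a   0    0    0    0    1
  e   0    0    0    0    1
LCS length = dp[4][4] = 1

1


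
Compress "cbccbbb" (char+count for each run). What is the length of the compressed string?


Input: cbccbbb
Runs:
  'c' x 1 => "c1"
  'b' x 1 => "b1"
  'c' x 2 => "c2"
  'b' x 3 => "b3"
Compressed: "c1b1c2b3"
Compressed length: 8

8


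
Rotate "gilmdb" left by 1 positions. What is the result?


Input: "gilmdb", rotate left by 1
First 1 characters: "g"
Remaining characters: "ilmdb"
Concatenate remaining + first: "ilmdb" + "g" = "ilmdbg"

ilmdbg


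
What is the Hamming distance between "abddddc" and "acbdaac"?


Comparing "abddddc" and "acbdaac" position by position:
  Position 0: 'a' vs 'a' => same
  Position 1: 'b' vs 'c' => differ
  Position 2: 'd' vs 'b' => differ
  Position 3: 'd' vs 'd' => same
  Position 4: 'd' vs 'a' => differ
  Position 5: 'd' vs 'a' => differ
  Position 6: 'c' vs 'c' => same
Total differences (Hamming distance): 4

4


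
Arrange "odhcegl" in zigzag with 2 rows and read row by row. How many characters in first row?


Zigzag "odhcegl" into 2 rows:
Placing characters:
  'o' => row 0
  'd' => row 1
  'h' => row 0
  'c' => row 1
  'e' => row 0
  'g' => row 1
  'l' => row 0
Rows:
  Row 0: "ohel"
  Row 1: "dcg"
First row length: 4

4


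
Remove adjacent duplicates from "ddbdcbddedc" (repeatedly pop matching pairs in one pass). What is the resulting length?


Input: ddbdcbddedc
Stack-based adjacent duplicate removal:
  Read 'd': push. Stack: d
  Read 'd': matches stack top 'd' => pop. Stack: (empty)
  Read 'b': push. Stack: b
  Read 'd': push. Stack: bd
  Read 'c': push. Stack: bdc
  Read 'b': push. Stack: bdcb
  Read 'd': push. Stack: bdcbd
  Read 'd': matches stack top 'd' => pop. Stack: bdcb
  Read 'e': push. Stack: bdcbe
  Read 'd': push. Stack: bdcbed
  Read 'c': push. Stack: bdcbedc
Final stack: "bdcbedc" (length 7)

7


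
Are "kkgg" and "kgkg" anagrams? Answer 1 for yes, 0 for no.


Strings: "kkgg", "kgkg"
Sorted first:  ggkk
Sorted second: ggkk
Sorted forms match => anagrams

1


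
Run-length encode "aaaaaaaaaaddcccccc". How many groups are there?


Input: aaaaaaaaaaddcccccc
Scanning for consecutive runs:
  Group 1: 'a' x 10 (positions 0-9)
  Group 2: 'd' x 2 (positions 10-11)
  Group 3: 'c' x 6 (positions 12-17)
Total groups: 3

3


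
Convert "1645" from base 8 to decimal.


Input: "1645" in base 8
Positional expansion:
  Digit '1' (value 1) x 8^3 = 512
  Digit '6' (value 6) x 8^2 = 384
  Digit '4' (value 4) x 8^1 = 32
  Digit '5' (value 5) x 8^0 = 5
Sum = 933

933


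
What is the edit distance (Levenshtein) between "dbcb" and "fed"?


Computing edit distance: "dbcb" -> "fed"
DP table:
           f    e    d
      0    1    2    3
  d   1    1    2    2
  b   2    2    2    3
  c   3    3    3    3
  b   4    4    4    4
Edit distance = dp[4][3] = 4

4


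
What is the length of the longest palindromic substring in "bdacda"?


Input: "bdacda"
Checking substrings for palindromes:
  No multi-char palindromic substrings found
Longest palindromic substring: "b" with length 1

1


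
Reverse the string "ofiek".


Input: ofiek
Reading characters right to left:
  Position 4: 'k'
  Position 3: 'e'
  Position 2: 'i'
  Position 1: 'f'
  Position 0: 'o'
Reversed: keifo

keifo


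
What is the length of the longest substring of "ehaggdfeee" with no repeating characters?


Input: "ehaggdfeee"
Sliding window (track last position of each char):
  Position 0 ('e'): window [0,0] length 1 -- new best
  Position 1 ('h'): window [0,1] length 2 -- new best
  Position 2 ('a'): window [0,2] length 3 -- new best
  Position 3 ('g'): window [0,3] length 4 -- new best
  Position 4 ('g'): repeat (last at 3), move window start to 4
  Position 4 ('g'): window [4,4] length 1
  Position 5 ('d'): window [4,5] length 2
  Position 6 ('f'): window [4,6] length 3
  Position 7 ('e'): window [4,7] length 4
  Position 8 ('e'): repeat (last at 7), move window start to 8
  Position 8 ('e'): window [8,8] length 1
  Position 9 ('e'): repeat (last at 8), move window start to 9
  Position 9 ('e'): window [9,9] length 1
Longest substring with no repeats: "ehag" with length 4

4


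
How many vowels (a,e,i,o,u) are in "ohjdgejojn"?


Input: ohjdgejojn
Checking each character:
  'o' at position 0: vowel (running total: 1)
  'h' at position 1: consonant
  'j' at position 2: consonant
  'd' at position 3: consonant
  'g' at position 4: consonant
  'e' at position 5: vowel (running total: 2)
  'j' at position 6: consonant
  'o' at position 7: vowel (running total: 3)
  'j' at position 8: consonant
  'n' at position 9: consonant
Total vowels: 3

3


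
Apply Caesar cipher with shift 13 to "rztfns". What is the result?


Caesar cipher: shift "rztfns" by 13
  'r' (pos 17) + 13 = pos 4 = 'e'
  'z' (pos 25) + 13 = pos 12 = 'm'
  't' (pos 19) + 13 = pos 6 = 'g'
  'f' (pos 5) + 13 = pos 18 = 's'
  'n' (pos 13) + 13 = pos 0 = 'a'
  's' (pos 18) + 13 = pos 5 = 'f'
Result: emgsaf

emgsaf


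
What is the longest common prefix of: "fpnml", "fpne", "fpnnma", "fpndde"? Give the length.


Words: fpnml, fpne, fpnnma, fpndde
  Position 0: all 'f' => match
  Position 1: all 'p' => match
  Position 2: all 'n' => match
  Position 3: ('m', 'e', 'n', 'd') => mismatch, stop
LCP = "fpn" (length 3)

3


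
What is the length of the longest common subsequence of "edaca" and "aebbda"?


LCS of "edaca" and "aebbda"
DP table:
           a    e    b    b    d    a
      0    0    0    0    0    0    0
  e   0    0    1    1    1    1    1
  d   0    0    1    1    1    2    2
  a   0    1    1    1    1    2    3
  c   0    1    1    1    1    2    3
  a   0    1    1    1    1    2    3
LCS length = dp[5][6] = 3

3


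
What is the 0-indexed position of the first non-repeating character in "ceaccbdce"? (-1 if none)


Input: ceaccbdce
Character frequencies:
  'a': 1
  'b': 1
  'c': 4
  'd': 1
  'e': 2
Scanning left to right for freq == 1:
  Position 0 ('c'): freq=4, skip
  Position 1 ('e'): freq=2, skip
  Position 2 ('a'): unique! => answer = 2

2


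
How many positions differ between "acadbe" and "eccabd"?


Comparing "acadbe" and "eccabd" position by position:
  Position 0: 'a' vs 'e' => DIFFER
  Position 1: 'c' vs 'c' => same
  Position 2: 'a' vs 'c' => DIFFER
  Position 3: 'd' vs 'a' => DIFFER
  Position 4: 'b' vs 'b' => same
  Position 5: 'e' vs 'd' => DIFFER
Positions that differ: 4

4


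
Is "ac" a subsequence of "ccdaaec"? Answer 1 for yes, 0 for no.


Check if "ac" is a subsequence of "ccdaaec"
Greedy scan:
  Position 0 ('c'): no match needed
  Position 1 ('c'): no match needed
  Position 2 ('d'): no match needed
  Position 3 ('a'): matches sub[0] = 'a'
  Position 4 ('a'): no match needed
  Position 5 ('e'): no match needed
  Position 6 ('c'): matches sub[1] = 'c'
All 2 characters matched => is a subsequence

1


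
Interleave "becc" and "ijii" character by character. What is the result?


Interleaving "becc" and "ijii":
  Position 0: 'b' from first, 'i' from second => "bi"
  Position 1: 'e' from first, 'j' from second => "ej"
  Position 2: 'c' from first, 'i' from second => "ci"
  Position 3: 'c' from first, 'i' from second => "ci"
Result: biejcici

biejcici


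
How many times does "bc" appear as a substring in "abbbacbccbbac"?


Searching for "bc" in "abbbacbccbbac"
Scanning each position:
  Position 0: "ab" => no
  Position 1: "bb" => no
  Position 2: "bb" => no
  Position 3: "ba" => no
  Position 4: "ac" => no
  Position 5: "cb" => no
  Position 6: "bc" => MATCH
  Position 7: "cc" => no
  Position 8: "cb" => no
  Position 9: "bb" => no
  Position 10: "ba" => no
  Position 11: "ac" => no
Total occurrences: 1

1


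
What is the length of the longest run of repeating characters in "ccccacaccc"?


Input: "ccccacaccc"
Scanning for longest run:
  Position 1 ('c'): continues run of 'c', length=2
  Position 2 ('c'): continues run of 'c', length=3
  Position 3 ('c'): continues run of 'c', length=4
  Position 4 ('a'): new char, reset run to 1
  Position 5 ('c'): new char, reset run to 1
  Position 6 ('a'): new char, reset run to 1
  Position 7 ('c'): new char, reset run to 1
  Position 8 ('c'): continues run of 'c', length=2
  Position 9 ('c'): continues run of 'c', length=3
Longest run: 'c' with length 4

4


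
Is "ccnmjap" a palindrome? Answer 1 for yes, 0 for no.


Input: ccnmjap
Reversed: pajmncc
  Compare pos 0 ('c') with pos 6 ('p'): MISMATCH
  Compare pos 1 ('c') with pos 5 ('a'): MISMATCH
  Compare pos 2 ('n') with pos 4 ('j'): MISMATCH
Result: not a palindrome

0


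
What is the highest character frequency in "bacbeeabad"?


Input: bacbeeabad
Character counts:
  'a': 3
  'b': 3
  'c': 1
  'd': 1
  'e': 2
Maximum frequency: 3

3


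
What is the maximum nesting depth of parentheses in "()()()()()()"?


Input: "()()()()()()"
Tracking depth:
  Position 0 '(': depth becomes 1
  Position 1 ')': depth becomes 0
  Position 2 '(': depth becomes 1
  Position 3 ')': depth becomes 0
  Position 4 '(': depth becomes 1
  Position 5 ')': depth becomes 0
  Position 6 '(': depth becomes 1
  Position 7 ')': depth becomes 0
  Position 8 '(': depth becomes 1
  Position 9 ')': depth becomes 0
  Position 10 '(': depth becomes 1
  Position 11 ')': depth becomes 0
Maximum depth reached: 1

1


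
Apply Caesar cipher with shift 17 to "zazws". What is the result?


Caesar cipher: shift "zazws" by 17
  'z' (pos 25) + 17 = pos 16 = 'q'
  'a' (pos 0) + 17 = pos 17 = 'r'
  'z' (pos 25) + 17 = pos 16 = 'q'
  'w' (pos 22) + 17 = pos 13 = 'n'
  's' (pos 18) + 17 = pos 9 = 'j'
Result: qrqnj

qrqnj


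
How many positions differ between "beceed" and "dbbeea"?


Comparing "beceed" and "dbbeea" position by position:
  Position 0: 'b' vs 'd' => DIFFER
  Position 1: 'e' vs 'b' => DIFFER
  Position 2: 'c' vs 'b' => DIFFER
  Position 3: 'e' vs 'e' => same
  Position 4: 'e' vs 'e' => same
  Position 5: 'd' vs 'a' => DIFFER
Positions that differ: 4

4


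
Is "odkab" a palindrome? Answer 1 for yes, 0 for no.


Input: odkab
Reversed: bakdo
  Compare pos 0 ('o') with pos 4 ('b'): MISMATCH
  Compare pos 1 ('d') with pos 3 ('a'): MISMATCH
Result: not a palindrome

0


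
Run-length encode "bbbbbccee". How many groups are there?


Input: bbbbbccee
Scanning for consecutive runs:
  Group 1: 'b' x 5 (positions 0-4)
  Group 2: 'c' x 2 (positions 5-6)
  Group 3: 'e' x 2 (positions 7-8)
Total groups: 3

3


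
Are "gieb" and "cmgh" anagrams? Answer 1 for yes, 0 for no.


Strings: "gieb", "cmgh"
Sorted first:  begi
Sorted second: cghm
Differ at position 0: 'b' vs 'c' => not anagrams

0


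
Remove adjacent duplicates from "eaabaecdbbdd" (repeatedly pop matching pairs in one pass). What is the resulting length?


Input: eaabaecdbbdd
Stack-based adjacent duplicate removal:
  Read 'e': push. Stack: e
  Read 'a': push. Stack: ea
  Read 'a': matches stack top 'a' => pop. Stack: e
  Read 'b': push. Stack: eb
  Read 'a': push. Stack: eba
  Read 'e': push. Stack: ebae
  Read 'c': push. Stack: ebaec
  Read 'd': push. Stack: ebaecd
  Read 'b': push. Stack: ebaecdb
  Read 'b': matches stack top 'b' => pop. Stack: ebaecd
  Read 'd': matches stack top 'd' => pop. Stack: ebaec
  Read 'd': push. Stack: ebaecd
Final stack: "ebaecd" (length 6)

6


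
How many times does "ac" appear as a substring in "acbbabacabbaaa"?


Searching for "ac" in "acbbabacabbaaa"
Scanning each position:
  Position 0: "ac" => MATCH
  Position 1: "cb" => no
  Position 2: "bb" => no
  Position 3: "ba" => no
  Position 4: "ab" => no
  Position 5: "ba" => no
  Position 6: "ac" => MATCH
  Position 7: "ca" => no
  Position 8: "ab" => no
  Position 9: "bb" => no
  Position 10: "ba" => no
  Position 11: "aa" => no
  Position 12: "aa" => no
Total occurrences: 2

2


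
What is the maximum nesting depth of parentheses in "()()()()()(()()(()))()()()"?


Input: "()()()()()(()()(()))()()()"
Tracking depth:
  Position 0 '(': depth becomes 1
  Position 1 ')': depth becomes 0
  Position 2 '(': depth becomes 1
  Position 3 ')': depth becomes 0
  Position 4 '(': depth becomes 1
  Position 5 ')': depth becomes 0
  Position 6 '(': depth becomes 1
  Position 7 ')': depth becomes 0
  Position 8 '(': depth becomes 1
  Position 9 ')': depth becomes 0
  Position 10 '(': depth becomes 1
  Position 11 '(': depth becomes 2
  Position 12 ')': depth becomes 1
  Position 13 '(': depth becomes 2
  Position 14 ')': depth becomes 1
  Position 15 '(': depth becomes 2
  Position 16 '(': depth becomes 3
  Position 17 ')': depth becomes 2
  Position 18 ')': depth becomes 1
  Position 19 ')': depth becomes 0
  Position 20 '(': depth becomes 1
  Position 21 ')': depth becomes 0
  Position 22 '(': depth becomes 1
  Position 23 ')': depth becomes 0
  Position 24 '(': depth becomes 1
  Position 25 ')': depth becomes 0
Maximum depth reached: 3

3


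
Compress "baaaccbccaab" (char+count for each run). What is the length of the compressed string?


Input: baaaccbccaab
Runs:
  'b' x 1 => "b1"
  'a' x 3 => "a3"
  'c' x 2 => "c2"
  'b' x 1 => "b1"
  'c' x 2 => "c2"
  'a' x 2 => "a2"
  'b' x 1 => "b1"
Compressed: "b1a3c2b1c2a2b1"
Compressed length: 14

14


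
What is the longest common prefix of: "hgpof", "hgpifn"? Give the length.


Words: hgpof, hgpifn
  Position 0: all 'h' => match
  Position 1: all 'g' => match
  Position 2: all 'p' => match
  Position 3: ('o', 'i') => mismatch, stop
LCP = "hgp" (length 3)

3


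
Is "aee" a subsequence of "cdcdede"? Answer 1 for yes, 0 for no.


Check if "aee" is a subsequence of "cdcdede"
Greedy scan:
  Position 0 ('c'): no match needed
  Position 1 ('d'): no match needed
  Position 2 ('c'): no match needed
  Position 3 ('d'): no match needed
  Position 4 ('e'): no match needed
  Position 5 ('d'): no match needed
  Position 6 ('e'): no match needed
Only matched 0/3 characters => not a subsequence

0


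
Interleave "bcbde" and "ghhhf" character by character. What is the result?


Interleaving "bcbde" and "ghhhf":
  Position 0: 'b' from first, 'g' from second => "bg"
  Position 1: 'c' from first, 'h' from second => "ch"
  Position 2: 'b' from first, 'h' from second => "bh"
  Position 3: 'd' from first, 'h' from second => "dh"
  Position 4: 'e' from first, 'f' from second => "ef"
Result: bgchbhdhef

bgchbhdhef


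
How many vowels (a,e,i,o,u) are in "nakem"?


Input: nakem
Checking each character:
  'n' at position 0: consonant
  'a' at position 1: vowel (running total: 1)
  'k' at position 2: consonant
  'e' at position 3: vowel (running total: 2)
  'm' at position 4: consonant
Total vowels: 2

2


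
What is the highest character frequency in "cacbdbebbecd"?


Input: cacbdbebbecd
Character counts:
  'a': 1
  'b': 4
  'c': 3
  'd': 2
  'e': 2
Maximum frequency: 4

4


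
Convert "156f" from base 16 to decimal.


Input: "156f" in base 16
Positional expansion:
  Digit '1' (value 1) x 16^3 = 4096
  Digit '5' (value 5) x 16^2 = 1280
  Digit '6' (value 6) x 16^1 = 96
  Digit 'f' (value 15) x 16^0 = 15
Sum = 5487

5487


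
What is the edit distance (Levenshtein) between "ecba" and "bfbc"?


Computing edit distance: "ecba" -> "bfbc"
DP table:
           b    f    b    c
      0    1    2    3    4
  e   1    1    2    3    4
  c   2    2    2    3    3
  b   3    2    3    2    3
  a   4    3    3    3    3
Edit distance = dp[4][4] = 3

3


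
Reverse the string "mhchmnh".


Input: mhchmnh
Reading characters right to left:
  Position 6: 'h'
  Position 5: 'n'
  Position 4: 'm'
  Position 3: 'h'
  Position 2: 'c'
  Position 1: 'h'
  Position 0: 'm'
Reversed: hnmhchm

hnmhchm


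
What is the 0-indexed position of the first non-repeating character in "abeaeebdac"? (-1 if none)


Input: abeaeebdac
Character frequencies:
  'a': 3
  'b': 2
  'c': 1
  'd': 1
  'e': 3
Scanning left to right for freq == 1:
  Position 0 ('a'): freq=3, skip
  Position 1 ('b'): freq=2, skip
  Position 2 ('e'): freq=3, skip
  Position 3 ('a'): freq=3, skip
  Position 4 ('e'): freq=3, skip
  Position 5 ('e'): freq=3, skip
  Position 6 ('b'): freq=2, skip
  Position 7 ('d'): unique! => answer = 7

7


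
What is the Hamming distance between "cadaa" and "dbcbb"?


Comparing "cadaa" and "dbcbb" position by position:
  Position 0: 'c' vs 'd' => differ
  Position 1: 'a' vs 'b' => differ
  Position 2: 'd' vs 'c' => differ
  Position 3: 'a' vs 'b' => differ
  Position 4: 'a' vs 'b' => differ
Total differences (Hamming distance): 5

5


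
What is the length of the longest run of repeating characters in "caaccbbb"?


Input: "caaccbbb"
Scanning for longest run:
  Position 1 ('a'): new char, reset run to 1
  Position 2 ('a'): continues run of 'a', length=2
  Position 3 ('c'): new char, reset run to 1
  Position 4 ('c'): continues run of 'c', length=2
  Position 5 ('b'): new char, reset run to 1
  Position 6 ('b'): continues run of 'b', length=2
  Position 7 ('b'): continues run of 'b', length=3
Longest run: 'b' with length 3

3


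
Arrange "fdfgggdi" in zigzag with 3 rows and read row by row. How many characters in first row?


Zigzag "fdfgggdi" into 3 rows:
Placing characters:
  'f' => row 0
  'd' => row 1
  'f' => row 2
  'g' => row 1
  'g' => row 0
  'g' => row 1
  'd' => row 2
  'i' => row 1
Rows:
  Row 0: "fg"
  Row 1: "dggi"
  Row 2: "fd"
First row length: 2

2


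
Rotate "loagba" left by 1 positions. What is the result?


Input: "loagba", rotate left by 1
First 1 characters: "l"
Remaining characters: "oagba"
Concatenate remaining + first: "oagba" + "l" = "oagbal"

oagbal


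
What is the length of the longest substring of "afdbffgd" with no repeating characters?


Input: "afdbffgd"
Sliding window (track last position of each char):
  Position 0 ('a'): window [0,0] length 1 -- new best
  Position 1 ('f'): window [0,1] length 2 -- new best
  Position 2 ('d'): window [0,2] length 3 -- new best
  Position 3 ('b'): window [0,3] length 4 -- new best
  Position 4 ('f'): repeat (last at 1), move window start to 2
  Position 4 ('f'): window [2,4] length 3
  Position 5 ('f'): repeat (last at 4), move window start to 5
  Position 5 ('f'): window [5,5] length 1
  Position 6 ('g'): window [5,6] length 2
  Position 7 ('d'): window [5,7] length 3
Longest substring with no repeats: "afdb" with length 4

4


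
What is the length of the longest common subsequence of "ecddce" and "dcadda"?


LCS of "ecddce" and "dcadda"
DP table:
           d    c    a    d    d    a
      0    0    0    0    0    0    0
  e   0    0    0    0    0    0    0
  c   0    0    1    1    1    1    1
  d   0    1    1    1    2    2    2
  d   0    1    1    1    2    3    3
  c   0    1    2    2    2    3    3
  e   0    1    2    2    2    3    3
LCS length = dp[6][6] = 3

3


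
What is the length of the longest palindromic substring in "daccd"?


Input: "daccd"
Checking substrings for palindromes:
  [2:4] "cc" (len 2) => palindrome
Longest palindromic substring: "cc" with length 2

2


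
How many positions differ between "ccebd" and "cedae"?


Comparing "ccebd" and "cedae" position by position:
  Position 0: 'c' vs 'c' => same
  Position 1: 'c' vs 'e' => DIFFER
  Position 2: 'e' vs 'd' => DIFFER
  Position 3: 'b' vs 'a' => DIFFER
  Position 4: 'd' vs 'e' => DIFFER
Positions that differ: 4

4


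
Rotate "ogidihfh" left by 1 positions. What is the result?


Input: "ogidihfh", rotate left by 1
First 1 characters: "o"
Remaining characters: "gidihfh"
Concatenate remaining + first: "gidihfh" + "o" = "gidihfho"

gidihfho


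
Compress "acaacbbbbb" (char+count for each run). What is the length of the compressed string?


Input: acaacbbbbb
Runs:
  'a' x 1 => "a1"
  'c' x 1 => "c1"
  'a' x 2 => "a2"
  'c' x 1 => "c1"
  'b' x 5 => "b5"
Compressed: "a1c1a2c1b5"
Compressed length: 10

10


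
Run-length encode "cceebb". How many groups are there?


Input: cceebb
Scanning for consecutive runs:
  Group 1: 'c' x 2 (positions 0-1)
  Group 2: 'e' x 2 (positions 2-3)
  Group 3: 'b' x 2 (positions 4-5)
Total groups: 3

3


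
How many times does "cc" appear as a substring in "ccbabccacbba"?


Searching for "cc" in "ccbabccacbba"
Scanning each position:
  Position 0: "cc" => MATCH
  Position 1: "cb" => no
  Position 2: "ba" => no
  Position 3: "ab" => no
  Position 4: "bc" => no
  Position 5: "cc" => MATCH
  Position 6: "ca" => no
  Position 7: "ac" => no
  Position 8: "cb" => no
  Position 9: "bb" => no
  Position 10: "ba" => no
Total occurrences: 2

2


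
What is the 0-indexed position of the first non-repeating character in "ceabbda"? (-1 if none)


Input: ceabbda
Character frequencies:
  'a': 2
  'b': 2
  'c': 1
  'd': 1
  'e': 1
Scanning left to right for freq == 1:
  Position 0 ('c'): unique! => answer = 0

0


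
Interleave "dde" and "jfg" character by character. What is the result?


Interleaving "dde" and "jfg":
  Position 0: 'd' from first, 'j' from second => "dj"
  Position 1: 'd' from first, 'f' from second => "df"
  Position 2: 'e' from first, 'g' from second => "eg"
Result: djdfeg

djdfeg


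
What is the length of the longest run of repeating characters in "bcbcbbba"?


Input: "bcbcbbba"
Scanning for longest run:
  Position 1 ('c'): new char, reset run to 1
  Position 2 ('b'): new char, reset run to 1
  Position 3 ('c'): new char, reset run to 1
  Position 4 ('b'): new char, reset run to 1
  Position 5 ('b'): continues run of 'b', length=2
  Position 6 ('b'): continues run of 'b', length=3
  Position 7 ('a'): new char, reset run to 1
Longest run: 'b' with length 3

3


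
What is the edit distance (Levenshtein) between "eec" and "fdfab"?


Computing edit distance: "eec" -> "fdfab"
DP table:
           f    d    f    a    b
      0    1    2    3    4    5
  e   1    1    2    3    4    5
  e   2    2    2    3    4    5
  c   3    3    3    3    4    5
Edit distance = dp[3][5] = 5

5


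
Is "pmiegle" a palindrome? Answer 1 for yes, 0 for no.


Input: pmiegle
Reversed: elgeimp
  Compare pos 0 ('p') with pos 6 ('e'): MISMATCH
  Compare pos 1 ('m') with pos 5 ('l'): MISMATCH
  Compare pos 2 ('i') with pos 4 ('g'): MISMATCH
Result: not a palindrome

0


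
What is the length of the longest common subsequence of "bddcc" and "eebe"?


LCS of "bddcc" and "eebe"
DP table:
           e    e    b    e
      0    0    0    0    0
  b   0    0    0    1    1
  d   0    0    0    1    1
  d   0    0    0    1    1
  c   0    0    0    1    1
  c   0    0    0    1    1
LCS length = dp[5][4] = 1

1


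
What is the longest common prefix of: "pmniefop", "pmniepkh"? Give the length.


Words: pmniefop, pmniepkh
  Position 0: all 'p' => match
  Position 1: all 'm' => match
  Position 2: all 'n' => match
  Position 3: all 'i' => match
  Position 4: all 'e' => match
  Position 5: ('f', 'p') => mismatch, stop
LCP = "pmnie" (length 5)

5


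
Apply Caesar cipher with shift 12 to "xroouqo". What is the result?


Caesar cipher: shift "xroouqo" by 12
  'x' (pos 23) + 12 = pos 9 = 'j'
  'r' (pos 17) + 12 = pos 3 = 'd'
  'o' (pos 14) + 12 = pos 0 = 'a'
  'o' (pos 14) + 12 = pos 0 = 'a'
  'u' (pos 20) + 12 = pos 6 = 'g'
  'q' (pos 16) + 12 = pos 2 = 'c'
  'o' (pos 14) + 12 = pos 0 = 'a'
Result: jdaagca

jdaagca


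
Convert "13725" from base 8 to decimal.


Input: "13725" in base 8
Positional expansion:
  Digit '1' (value 1) x 8^4 = 4096
  Digit '3' (value 3) x 8^3 = 1536
  Digit '7' (value 7) x 8^2 = 448
  Digit '2' (value 2) x 8^1 = 16
  Digit '5' (value 5) x 8^0 = 5
Sum = 6101

6101


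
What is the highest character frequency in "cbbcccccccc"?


Input: cbbcccccccc
Character counts:
  'b': 2
  'c': 9
Maximum frequency: 9

9


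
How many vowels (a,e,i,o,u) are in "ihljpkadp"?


Input: ihljpkadp
Checking each character:
  'i' at position 0: vowel (running total: 1)
  'h' at position 1: consonant
  'l' at position 2: consonant
  'j' at position 3: consonant
  'p' at position 4: consonant
  'k' at position 5: consonant
  'a' at position 6: vowel (running total: 2)
  'd' at position 7: consonant
  'p' at position 8: consonant
Total vowels: 2

2


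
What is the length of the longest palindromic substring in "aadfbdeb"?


Input: "aadfbdeb"
Checking substrings for palindromes:
  [0:2] "aa" (len 2) => palindrome
Longest palindromic substring: "aa" with length 2

2


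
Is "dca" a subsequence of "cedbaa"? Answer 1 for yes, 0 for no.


Check if "dca" is a subsequence of "cedbaa"
Greedy scan:
  Position 0 ('c'): no match needed
  Position 1 ('e'): no match needed
  Position 2 ('d'): matches sub[0] = 'd'
  Position 3 ('b'): no match needed
  Position 4 ('a'): no match needed
  Position 5 ('a'): no match needed
Only matched 1/3 characters => not a subsequence

0


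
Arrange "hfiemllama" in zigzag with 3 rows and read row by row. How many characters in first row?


Zigzag "hfiemllama" into 3 rows:
Placing characters:
  'h' => row 0
  'f' => row 1
  'i' => row 2
  'e' => row 1
  'm' => row 0
  'l' => row 1
  'l' => row 2
  'a' => row 1
  'm' => row 0
  'a' => row 1
Rows:
  Row 0: "hmm"
  Row 1: "felaa"
  Row 2: "il"
First row length: 3

3


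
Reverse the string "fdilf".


Input: fdilf
Reading characters right to left:
  Position 4: 'f'
  Position 3: 'l'
  Position 2: 'i'
  Position 1: 'd'
  Position 0: 'f'
Reversed: flidf

flidf


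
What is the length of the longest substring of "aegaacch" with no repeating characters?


Input: "aegaacch"
Sliding window (track last position of each char):
  Position 0 ('a'): window [0,0] length 1 -- new best
  Position 1 ('e'): window [0,1] length 2 -- new best
  Position 2 ('g'): window [0,2] length 3 -- new best
  Position 3 ('a'): repeat (last at 0), move window start to 1
  Position 3 ('a'): window [1,3] length 3
  Position 4 ('a'): repeat (last at 3), move window start to 4
  Position 4 ('a'): window [4,4] length 1
  Position 5 ('c'): window [4,5] length 2
  Position 6 ('c'): repeat (last at 5), move window start to 6
  Position 6 ('c'): window [6,6] length 1
  Position 7 ('h'): window [6,7] length 2
Longest substring with no repeats: "aeg" with length 3

3


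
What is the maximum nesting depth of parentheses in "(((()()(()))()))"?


Input: "(((()()(()))()))"
Tracking depth:
  Position 0 '(': depth becomes 1
  Position 1 '(': depth becomes 2
  Position 2 '(': depth becomes 3
  Position 3 '(': depth becomes 4
  Position 4 ')': depth becomes 3
  Position 5 '(': depth becomes 4
  Position 6 ')': depth becomes 3
  Position 7 '(': depth becomes 4
  Position 8 '(': depth becomes 5
  Position 9 ')': depth becomes 4
  Position 10 ')': depth becomes 3
  Position 11 ')': depth becomes 2
  Position 12 '(': depth becomes 3
  Position 13 ')': depth becomes 2
  Position 14 ')': depth becomes 1
  Position 15 ')': depth becomes 0
Maximum depth reached: 5

5
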